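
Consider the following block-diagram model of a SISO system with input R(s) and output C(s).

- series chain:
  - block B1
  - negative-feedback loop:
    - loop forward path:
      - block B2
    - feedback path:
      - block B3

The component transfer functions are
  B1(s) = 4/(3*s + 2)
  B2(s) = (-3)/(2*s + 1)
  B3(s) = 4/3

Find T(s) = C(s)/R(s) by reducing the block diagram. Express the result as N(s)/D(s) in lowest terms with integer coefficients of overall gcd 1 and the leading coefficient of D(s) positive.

1. close the feedback loop around B2, B3: (-3)/(2*s - 3)
2. multiply B1, [B2/(1+B2*B3)] (series) - this is the overall T(s), already in the required normalized form

Hence the answer: (-12)/(6*s^2 - 5*s - 6)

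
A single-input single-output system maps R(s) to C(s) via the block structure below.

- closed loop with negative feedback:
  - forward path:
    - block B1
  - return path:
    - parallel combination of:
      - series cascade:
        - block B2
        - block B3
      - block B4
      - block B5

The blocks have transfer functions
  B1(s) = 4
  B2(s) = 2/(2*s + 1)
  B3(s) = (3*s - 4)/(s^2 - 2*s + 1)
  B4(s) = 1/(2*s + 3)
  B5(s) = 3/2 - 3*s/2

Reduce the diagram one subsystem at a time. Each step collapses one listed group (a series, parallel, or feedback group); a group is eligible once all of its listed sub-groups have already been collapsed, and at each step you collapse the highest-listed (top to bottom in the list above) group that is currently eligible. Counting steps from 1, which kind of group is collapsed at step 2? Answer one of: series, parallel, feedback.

Step 1 - combine B2, B3 in series
Step 2 - combine (B2*B3), B4, B5 in parallel
Step 3 - feedback reduction of B1, ((B2*B3)+B4+B5)
Step 2: parallel.

Therefore the answer is parallel.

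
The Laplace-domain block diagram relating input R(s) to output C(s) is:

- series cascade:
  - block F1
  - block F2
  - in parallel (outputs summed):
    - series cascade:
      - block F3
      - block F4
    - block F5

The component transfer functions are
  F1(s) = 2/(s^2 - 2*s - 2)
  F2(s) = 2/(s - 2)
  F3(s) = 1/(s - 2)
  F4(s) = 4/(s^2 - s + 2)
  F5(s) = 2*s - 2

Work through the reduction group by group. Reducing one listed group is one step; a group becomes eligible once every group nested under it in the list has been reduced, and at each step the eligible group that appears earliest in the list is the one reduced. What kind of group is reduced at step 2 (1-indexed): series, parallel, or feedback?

Reducing step by step:

Step 1 - combine F3, F4 in series
Step 2 - sum the parallel branches (F3*F4), F5
Step 3 - combine F1, F2, ((F3*F4)+F5) in series
Step 2: parallel.

Answer: parallel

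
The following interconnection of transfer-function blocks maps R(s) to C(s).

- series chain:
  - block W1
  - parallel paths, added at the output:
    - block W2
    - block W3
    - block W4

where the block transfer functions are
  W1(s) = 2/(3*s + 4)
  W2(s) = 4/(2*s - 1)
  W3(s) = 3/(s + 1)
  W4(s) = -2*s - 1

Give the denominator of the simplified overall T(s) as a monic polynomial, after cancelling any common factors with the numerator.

Answer: s^3 + 11*s^2/6 + s/6 - 2/3

Working:
(1) add W2, W3, W4 (parallel); result (-4*s^3 - 4*s^2 + 11*s + 2)/(2*s^2 + s - 1)
(2) series reduction of W1, (W2+W3+W4); result (-8*s^3 - 8*s^2 + 22*s + 4)/(6*s^3 + 11*s^2 + s - 4)
T(s) is the step-2 result (common factors already cancelled). Leading coefficient of the denominator: 6. Divide through by 6 for the monic polynomial.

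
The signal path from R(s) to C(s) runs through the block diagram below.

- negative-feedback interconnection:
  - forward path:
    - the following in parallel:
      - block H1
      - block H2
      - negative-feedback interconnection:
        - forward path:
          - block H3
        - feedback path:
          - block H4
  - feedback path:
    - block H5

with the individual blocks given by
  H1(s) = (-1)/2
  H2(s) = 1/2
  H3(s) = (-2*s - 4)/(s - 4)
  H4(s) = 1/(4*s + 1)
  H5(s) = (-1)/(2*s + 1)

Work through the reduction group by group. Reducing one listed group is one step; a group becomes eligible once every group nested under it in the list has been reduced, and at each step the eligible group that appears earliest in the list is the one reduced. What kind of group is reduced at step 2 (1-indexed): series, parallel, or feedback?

Answer: parallel

Working:
Step 1. close the feedback loop around H3, H4
Step 2. combine H1, H2, [H3/(1+H3*H4)] in parallel
Step 3. reduce the feedback loop with forward (H1+H2+[H3/(1+H3*H4)]) and return H5
The group at step 2 is a parallel group.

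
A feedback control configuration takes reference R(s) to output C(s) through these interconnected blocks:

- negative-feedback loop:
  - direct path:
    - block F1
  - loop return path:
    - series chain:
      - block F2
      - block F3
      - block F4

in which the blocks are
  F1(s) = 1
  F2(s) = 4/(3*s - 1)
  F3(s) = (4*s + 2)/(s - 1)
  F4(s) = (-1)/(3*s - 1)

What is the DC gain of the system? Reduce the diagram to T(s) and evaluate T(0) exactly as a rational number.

Reducing step by step:

(1) reduce the series chain F2, F3, F4: (-16*s - 8)/(9*s^3 - 15*s^2 + 7*s - 1)
(2) close the feedback loop around F1, (F2*F3*F4): (9*s^3 - 15*s^2 + 7*s - 1)/(9*s^3 - 15*s^2 - 9*s - 9)
Evaluating the step-2 result (the overall T(s)) at s = 0 gives T(0) = -1/(-9) = 1/9.

Answer: 1/9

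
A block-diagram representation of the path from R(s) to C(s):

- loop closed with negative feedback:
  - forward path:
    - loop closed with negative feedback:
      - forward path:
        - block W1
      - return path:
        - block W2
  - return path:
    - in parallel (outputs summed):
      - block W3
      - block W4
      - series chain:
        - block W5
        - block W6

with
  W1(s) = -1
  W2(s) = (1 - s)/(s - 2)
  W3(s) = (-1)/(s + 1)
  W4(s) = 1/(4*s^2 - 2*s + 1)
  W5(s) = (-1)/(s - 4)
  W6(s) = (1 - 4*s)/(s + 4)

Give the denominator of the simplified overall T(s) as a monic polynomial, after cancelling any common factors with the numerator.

[1] close the feedback loop around W1, W2 = (2 - s)/(2*s - 3)
[2] multiply W5, W6 (series) = (4*s - 1)/(s^2 - 16)
[3] add W3, W4, (W5*W6) (parallel) = (12*s^4 + 7*s^3 + 58*s^2 - 43*s - 1)/(4*s^5 + 2*s^4 - 65*s^3 - 31*s^2 + 16*s - 16)
[4] reduce the feedback loop with forward [W1/(1+W1*W2)] and return (W3+W4+(W5*W6)) = (-4*s^6 + 6*s^5 + 69*s^4 - 99*s^3 - 78*s^2 + 48*s - 32)/(8*s^6 - 20*s^5 - 119*s^4 + 89*s^3 + 284*s^2 - 165*s + 46)
Step 4 gives the fully reduced T(s), with no common factor left to cancel. The denominator's leading coefficient is 8, so divide each of its coefficients by 8 to get the monic form.

Therefore the answer is s^6 - 5*s^5/2 - 119*s^4/8 + 89*s^3/8 + 71*s^2/2 - 165*s/8 + 23/4.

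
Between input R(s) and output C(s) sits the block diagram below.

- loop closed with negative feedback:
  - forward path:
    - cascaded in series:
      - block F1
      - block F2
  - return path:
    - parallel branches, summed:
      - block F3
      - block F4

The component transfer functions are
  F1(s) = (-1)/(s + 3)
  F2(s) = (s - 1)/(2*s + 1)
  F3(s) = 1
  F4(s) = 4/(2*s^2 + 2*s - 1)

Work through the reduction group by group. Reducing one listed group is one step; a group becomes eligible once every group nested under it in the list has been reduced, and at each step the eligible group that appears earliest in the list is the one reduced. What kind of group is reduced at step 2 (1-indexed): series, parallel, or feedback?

Step 1 - combine F1, F2 in series
Step 2 - sum the parallel branches F3, F4
Step 3 - apply the feedback formula to (F1*F2), (F3+F4)
So the answer for step 2 is parallel.

Hence the answer: parallel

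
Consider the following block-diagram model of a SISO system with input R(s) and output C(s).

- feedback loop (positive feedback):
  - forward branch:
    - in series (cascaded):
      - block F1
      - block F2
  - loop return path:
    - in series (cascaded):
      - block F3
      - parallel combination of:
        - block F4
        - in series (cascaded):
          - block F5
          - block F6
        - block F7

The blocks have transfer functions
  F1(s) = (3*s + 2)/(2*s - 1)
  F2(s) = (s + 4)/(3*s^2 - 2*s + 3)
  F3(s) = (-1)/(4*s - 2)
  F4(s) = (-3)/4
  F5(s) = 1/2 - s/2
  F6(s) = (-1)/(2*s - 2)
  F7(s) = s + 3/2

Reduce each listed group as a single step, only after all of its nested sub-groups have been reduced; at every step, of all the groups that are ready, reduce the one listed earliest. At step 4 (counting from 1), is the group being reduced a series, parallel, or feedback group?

Reducing step by step:

(1) cascade F1, F2
(2) multiply F5, F6 (series)
(3) sum the parallel branches F4, (F5*F6), F7
(4) reduce the series chain F3, (F4+(F5*F6)+F7)
(5) reduce the feedback loop with forward (F1*F2) and return (F3*(F4+(F5*F6)+F7))
So the answer for step 4 is series.

Answer: series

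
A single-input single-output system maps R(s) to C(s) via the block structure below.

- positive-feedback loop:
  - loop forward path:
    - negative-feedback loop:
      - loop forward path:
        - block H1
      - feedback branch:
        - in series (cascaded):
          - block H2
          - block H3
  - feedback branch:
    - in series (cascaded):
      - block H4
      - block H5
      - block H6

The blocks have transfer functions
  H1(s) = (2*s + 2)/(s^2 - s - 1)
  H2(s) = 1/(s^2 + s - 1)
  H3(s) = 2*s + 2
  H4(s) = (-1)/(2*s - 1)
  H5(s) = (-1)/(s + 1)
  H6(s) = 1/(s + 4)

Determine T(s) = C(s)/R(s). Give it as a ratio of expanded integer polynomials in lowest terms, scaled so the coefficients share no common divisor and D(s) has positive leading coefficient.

Step 1 - series reduction of H2, H3: (2*s + 2)/(s^2 + s - 1)
Step 2 - apply the feedback formula to H1, (H2*H3): (2*s^3 + 4*s^2 - 2)/(s^4 + s^2 + 8*s + 5)
Step 3 - cascade H4, H5, H6: 1/(2*s^3 + 9*s^2 + 3*s - 4)
Step 4 - collapse the loop ([H1/(1+H1*(H2*H3))] forward, (H4*H5*H6) return); the result is T(s) itself (integer coefficients, no common factor, positive leading denominator coefficient)

Answer: (4*s^5 + 22*s^4 + 20*s^3 - 20*s^2 - 14*s + 8)/(2*s^6 + 7*s^5 - 2*s^4 + 23*s^3 + 60*s^2 + s - 18)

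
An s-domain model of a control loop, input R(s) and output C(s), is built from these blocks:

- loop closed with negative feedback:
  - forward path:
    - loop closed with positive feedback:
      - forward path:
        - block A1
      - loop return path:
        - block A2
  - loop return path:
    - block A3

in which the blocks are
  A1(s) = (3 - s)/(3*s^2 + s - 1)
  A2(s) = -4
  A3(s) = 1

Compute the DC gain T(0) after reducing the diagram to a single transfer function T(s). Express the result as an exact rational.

Reducing step by step:

[1] apply the feedback formula to A1, A2: (3 - s)/(3*s^2 - 3*s + 11)
[2] collapse the loop ([A1/(1-A1*A2)] forward, A3 return): (3 - s)/(3*s^2 - 4*s + 14)
Step 2 gives the overall T(s). Then T(0) = 3/14.

Answer: 3/14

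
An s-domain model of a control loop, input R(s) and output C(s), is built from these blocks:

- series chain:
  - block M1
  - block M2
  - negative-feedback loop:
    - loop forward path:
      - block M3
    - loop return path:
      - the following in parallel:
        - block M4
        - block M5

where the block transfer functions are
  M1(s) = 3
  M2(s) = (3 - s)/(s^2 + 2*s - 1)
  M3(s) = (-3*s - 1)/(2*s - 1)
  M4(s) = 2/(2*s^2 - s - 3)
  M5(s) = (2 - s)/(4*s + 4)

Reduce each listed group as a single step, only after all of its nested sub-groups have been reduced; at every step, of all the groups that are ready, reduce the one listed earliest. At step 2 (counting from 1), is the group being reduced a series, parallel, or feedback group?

Reducing step by step:

[1] parallel reduction of M4, M5
[2] reduce the feedback loop with forward M3 and return (M4+M5)
[3] combine M1, M2, [M3/(1+M3*(M4+M5))] in series
Step 2: feedback.

Answer: feedback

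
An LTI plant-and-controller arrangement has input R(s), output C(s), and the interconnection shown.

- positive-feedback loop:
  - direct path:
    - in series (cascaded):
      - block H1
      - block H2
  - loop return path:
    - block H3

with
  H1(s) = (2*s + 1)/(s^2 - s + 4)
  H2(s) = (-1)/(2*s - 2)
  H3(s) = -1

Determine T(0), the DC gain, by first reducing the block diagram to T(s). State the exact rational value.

Answer: 1/9

Working:
Step 1 - combine H1, H2 in series gives (-2*s - 1)/(2*s^3 - 4*s^2 + 10*s - 8)
Step 2 - collapse the loop ((H1*H2) forward, H3 return) gives (-2*s - 1)/(2*s^3 - 4*s^2 + 8*s - 9)
Evaluating the step-2 result (the overall T(s)) at s = 0 gives T(0) = -1/(-9) = 1/9.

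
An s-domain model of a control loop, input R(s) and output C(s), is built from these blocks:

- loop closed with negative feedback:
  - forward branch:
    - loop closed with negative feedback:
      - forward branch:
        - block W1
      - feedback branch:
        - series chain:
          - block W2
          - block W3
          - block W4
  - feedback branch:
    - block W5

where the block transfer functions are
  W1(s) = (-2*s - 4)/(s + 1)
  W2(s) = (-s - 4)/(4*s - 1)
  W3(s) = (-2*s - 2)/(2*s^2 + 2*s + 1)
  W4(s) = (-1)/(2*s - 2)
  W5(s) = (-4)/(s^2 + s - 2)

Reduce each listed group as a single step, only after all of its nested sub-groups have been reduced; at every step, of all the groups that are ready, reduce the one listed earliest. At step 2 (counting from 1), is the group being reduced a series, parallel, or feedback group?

The answer is feedback.

Reasoning:
Step 1: reduce the series chain W2, W3, W4
Step 2: reduce the feedback loop with forward W1 and return (W2*W3*W4)
Step 3: close the feedback loop around [W1/(1+W1*(W2*W3*W4))], W5
At step 2 the group reduced is feedback.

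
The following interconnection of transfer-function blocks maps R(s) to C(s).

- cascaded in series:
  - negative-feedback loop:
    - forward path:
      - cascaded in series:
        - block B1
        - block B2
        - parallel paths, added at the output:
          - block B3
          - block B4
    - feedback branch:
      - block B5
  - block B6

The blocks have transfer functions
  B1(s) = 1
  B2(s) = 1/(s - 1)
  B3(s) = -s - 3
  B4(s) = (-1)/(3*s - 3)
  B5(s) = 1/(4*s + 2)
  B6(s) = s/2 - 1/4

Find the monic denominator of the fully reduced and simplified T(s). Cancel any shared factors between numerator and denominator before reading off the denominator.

First reduce the diagram to T(s).

1. sum the parallel branches B3, B4, giving (-3*s^2 - 6*s + 8)/(3*s - 3)
2. series reduction of B1, B2, (B3+B4), giving (-3*s^2 - 6*s + 8)/(3*s^2 - 6*s + 3)
3. reduce the feedback loop with forward (B1*B2*(B3+B4)) and return B5, giving (-12*s^3 - 30*s^2 + 20*s + 16)/(12*s^3 - 21*s^2 - 6*s + 14)
4. reduce the series chain [(B1*B2*(B3+B4))/(1+(B1*B2*(B3+B4))*B5)], B6, giving (-12*s^4 - 24*s^3 + 35*s^2 + 6*s - 8)/(24*s^3 - 42*s^2 - 12*s + 28)
Step 4 gives the fully reduced T(s), with no common factor left to cancel. The denominator's leading coefficient is 24, so divide each of its coefficients by 24 to get the monic form.

Answer: s^3 - 7*s^2/4 - s/2 + 7/6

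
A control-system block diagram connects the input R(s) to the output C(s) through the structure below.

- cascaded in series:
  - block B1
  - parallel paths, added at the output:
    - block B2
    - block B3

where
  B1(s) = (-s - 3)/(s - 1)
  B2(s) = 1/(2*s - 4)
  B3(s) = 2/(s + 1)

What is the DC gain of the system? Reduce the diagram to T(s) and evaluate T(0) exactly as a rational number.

(1) add B2, B3 (parallel): (5*s - 7)/(2*s^2 - 2*s - 4)
(2) cascade B1, (B2+B3): (-5*s^2 - 8*s + 21)/(2*s^3 - 4*s^2 - 2*s + 4)
That last expression is T(s); at s = 0 only the constant terms survive, so T(0) = 21/4.

Hence the answer: 21/4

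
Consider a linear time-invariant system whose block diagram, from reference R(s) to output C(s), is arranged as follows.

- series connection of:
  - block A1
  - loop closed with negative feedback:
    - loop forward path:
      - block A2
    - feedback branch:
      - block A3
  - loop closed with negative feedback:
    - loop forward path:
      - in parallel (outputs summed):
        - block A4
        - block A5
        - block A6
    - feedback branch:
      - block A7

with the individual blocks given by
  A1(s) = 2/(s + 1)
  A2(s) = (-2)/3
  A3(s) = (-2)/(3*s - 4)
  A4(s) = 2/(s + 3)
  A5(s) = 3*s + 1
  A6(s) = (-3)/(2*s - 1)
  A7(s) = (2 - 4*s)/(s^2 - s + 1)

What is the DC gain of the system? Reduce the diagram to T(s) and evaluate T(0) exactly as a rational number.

[1] collapse the loop (A2 forward, A3 return) = (8 - 6*s)/(9*s - 8)
[2] parallel reduction of A4, A5, A6 = (6*s^3 + 17*s^2 - 3*s - 14)/(2*s^2 + 5*s - 3)
[3] close the feedback loop around (A4+A5+A6), A7 = (-6*s^5 - 11*s^4 + 14*s^3 - 6*s^2 - 11*s + 14)/(22*s^4 + 53*s^3 - 40*s^2 - 58*s + 31)
[4] combine A1, [A2/(1+A2*A3)], [(A4+A5+A6)/(1+(A4+A5+A6)*A7)] in series = (72*s^5 - 36*s^4 - 308*s^3 + 604*s^2 - 568*s + 224)/(198*s^5 + 301*s^4 - 784*s^3 - 202*s^2 + 743*s - 248)
The step-4 result is T(s). Setting s = 0: T(0) = 224/(-248) = -28/31.

Therefore the answer is -28/31.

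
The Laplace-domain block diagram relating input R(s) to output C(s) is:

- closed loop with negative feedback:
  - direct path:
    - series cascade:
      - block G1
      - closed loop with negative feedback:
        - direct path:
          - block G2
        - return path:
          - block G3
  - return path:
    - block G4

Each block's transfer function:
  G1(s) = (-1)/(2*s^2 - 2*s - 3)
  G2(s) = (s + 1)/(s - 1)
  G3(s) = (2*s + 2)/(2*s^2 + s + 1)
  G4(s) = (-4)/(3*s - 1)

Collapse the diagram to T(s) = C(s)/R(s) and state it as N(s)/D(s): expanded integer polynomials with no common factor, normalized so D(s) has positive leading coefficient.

1. reduce the feedback loop with forward G2 and return G3; result (2*s^3 + 3*s^2 + 2*s + 1)/(2*s^3 + s^2 + 4*s + 1)
2. reduce the series chain G1, [G2/(1+G2*G3)]; result (-2*s^3 - 3*s^2 - 2*s - 1)/(4*s^5 - 2*s^4 - 9*s^2 - 14*s - 3)
3. feedback reduction of (G1*[G2/(1+G2*G3)]), G4, giving the overall T(s)

Hence the answer: (-6*s^4 - 7*s^3 - 3*s^2 - s + 1)/(12*s^6 - 10*s^5 + 2*s^4 - 19*s^3 - 21*s^2 + 13*s + 7)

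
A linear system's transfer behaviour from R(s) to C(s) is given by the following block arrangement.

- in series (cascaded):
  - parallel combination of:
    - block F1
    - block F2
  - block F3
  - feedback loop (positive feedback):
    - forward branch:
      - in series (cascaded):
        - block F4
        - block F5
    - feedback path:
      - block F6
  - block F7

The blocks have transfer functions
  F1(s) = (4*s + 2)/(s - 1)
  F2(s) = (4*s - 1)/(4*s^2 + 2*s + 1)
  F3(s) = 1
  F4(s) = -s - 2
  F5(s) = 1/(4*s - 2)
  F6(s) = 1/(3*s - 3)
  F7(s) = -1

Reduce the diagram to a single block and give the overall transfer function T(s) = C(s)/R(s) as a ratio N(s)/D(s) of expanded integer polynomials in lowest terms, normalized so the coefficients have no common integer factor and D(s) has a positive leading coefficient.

Answer: (48*s^4 + 156*s^3 + 129*s^2 + 27*s + 18)/(48*s^4 - 44*s^3 + 10*s^2 - s + 8)

Working:
1. add F1, F2 (parallel), giving (16*s^3 + 20*s^2 + 3*s + 3)/(4*s^3 - 2*s^2 - s - 1)
2. cascade F4, F5, giving (-s - 2)/(4*s - 2)
3. collapse the loop ((F4*F5) forward, F6 return), giving (-3*s^2 - 3*s + 6)/(12*s^2 - 17*s + 8)
4. reduce the series chain (F1+F2), F3, [(F4*F5)/(1-(F4*F5)*F6)], F7: this yields T(s), and no further normalization is needed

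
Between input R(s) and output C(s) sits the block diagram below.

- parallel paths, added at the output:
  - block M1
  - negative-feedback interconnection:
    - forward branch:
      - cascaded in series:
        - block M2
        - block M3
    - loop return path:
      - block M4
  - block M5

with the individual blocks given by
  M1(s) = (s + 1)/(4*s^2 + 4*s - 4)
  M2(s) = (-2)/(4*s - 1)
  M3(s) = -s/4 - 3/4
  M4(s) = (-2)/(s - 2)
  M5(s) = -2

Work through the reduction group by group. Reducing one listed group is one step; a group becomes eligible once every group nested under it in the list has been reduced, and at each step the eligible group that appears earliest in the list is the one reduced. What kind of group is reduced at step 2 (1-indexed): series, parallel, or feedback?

[1] cascade M2, M3
[2] feedback reduction of (M2*M3), M4
[3] parallel reduction of M1, [(M2*M3)/(1+(M2*M3)*M4)], M5
The group at step 2 is a feedback group.

Therefore the answer is feedback.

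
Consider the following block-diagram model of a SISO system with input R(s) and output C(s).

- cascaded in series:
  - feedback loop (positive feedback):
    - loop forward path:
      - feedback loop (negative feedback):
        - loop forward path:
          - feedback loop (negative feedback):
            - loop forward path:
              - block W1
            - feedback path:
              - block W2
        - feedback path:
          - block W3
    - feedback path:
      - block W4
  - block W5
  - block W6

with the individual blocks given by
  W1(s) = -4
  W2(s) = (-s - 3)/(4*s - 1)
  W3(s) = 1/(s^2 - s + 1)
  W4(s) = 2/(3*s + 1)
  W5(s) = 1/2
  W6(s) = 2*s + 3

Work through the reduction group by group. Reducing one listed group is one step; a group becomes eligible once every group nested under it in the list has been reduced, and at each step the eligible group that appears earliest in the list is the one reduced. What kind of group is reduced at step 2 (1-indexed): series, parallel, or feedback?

Answer: feedback

Working:
[1] close the feedback loop around W1, W2
[2] apply the feedback formula to [W1/(1+W1*W2)], W3
[3] collapse the loop ([[W1/(1+W1*W2)]/(1+[W1/(1+W1*W2)]*W3)] forward, W4 return)
[4] cascade [[[W1/(1+W1*W2)]/(1+[W1/(1+W1*W2)]*W3)]/(1-[[W1/(1+W1*W2)]/(1+[W1/(1+W1*W2)]*W3)]*W4)], W5, W6
At step 2 the group reduced is feedback.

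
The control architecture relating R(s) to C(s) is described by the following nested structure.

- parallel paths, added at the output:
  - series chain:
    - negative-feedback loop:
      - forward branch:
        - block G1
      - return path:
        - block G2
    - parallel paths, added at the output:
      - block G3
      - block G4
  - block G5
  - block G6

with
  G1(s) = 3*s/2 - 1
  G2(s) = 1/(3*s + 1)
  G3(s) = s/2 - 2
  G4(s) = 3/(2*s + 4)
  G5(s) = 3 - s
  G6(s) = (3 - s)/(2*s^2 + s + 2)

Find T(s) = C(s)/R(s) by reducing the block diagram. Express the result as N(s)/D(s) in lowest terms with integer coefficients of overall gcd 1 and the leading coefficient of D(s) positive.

(1) reduce the feedback loop with forward G1 and return G2, giving (9*s^2 - 3*s - 2)/(9*s)
(2) sum the parallel branches G3, G4, giving (s^2 - 2*s - 5)/(2*s + 4)
(3) reduce the series chain [G1/(1+G1*G2)], (G3+G4), giving (9*s^4 - 21*s^3 - 41*s^2 + 19*s + 10)/(18*s^2 + 36*s)
(4) parallel reduction of ([G1/(1+G1*G2)]*(G3+G4)), G5, G6, which is the overall transfer function T(s) = C(s)/R(s) in lowest terms

Therefore the answer is (18*s^6 - 69*s^5 - 67*s^4 + 135*s^3 + 119*s^2 + 372*s + 20)/(36*s^4 + 90*s^3 + 72*s^2 + 72*s).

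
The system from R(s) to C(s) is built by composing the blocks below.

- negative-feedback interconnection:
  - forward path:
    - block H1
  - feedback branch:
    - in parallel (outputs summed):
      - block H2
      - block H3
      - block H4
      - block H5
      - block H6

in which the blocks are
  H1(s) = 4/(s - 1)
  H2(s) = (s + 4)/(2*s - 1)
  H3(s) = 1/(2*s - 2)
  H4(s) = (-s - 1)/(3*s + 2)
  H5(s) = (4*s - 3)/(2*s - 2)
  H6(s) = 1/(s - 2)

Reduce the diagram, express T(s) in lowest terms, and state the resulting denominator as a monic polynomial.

Step 1 - parallel reduction of H2, H3, H4, H5, H6; result (13*s^4 - 12*s^3 - 30*s^2 + 8*s + 16)/(6*s^4 - 17*s^3 + 7*s^2 + 8*s - 4)
Step 2 - collapse the loop (H1 forward, (H2+H3+H4+H5+H6) return); result (24*s^4 - 68*s^3 + 28*s^2 + 32*s - 16)/(6*s^5 + 29*s^4 - 24*s^3 - 119*s^2 + 20*s + 68)
T(s) is the step-2 result (common factors already cancelled). Leading coefficient of the denominator: 6. Divide through by 6 for the monic polynomial.

Therefore the answer is s^5 + 29*s^4/6 - 4*s^3 - 119*s^2/6 + 10*s/3 + 34/3.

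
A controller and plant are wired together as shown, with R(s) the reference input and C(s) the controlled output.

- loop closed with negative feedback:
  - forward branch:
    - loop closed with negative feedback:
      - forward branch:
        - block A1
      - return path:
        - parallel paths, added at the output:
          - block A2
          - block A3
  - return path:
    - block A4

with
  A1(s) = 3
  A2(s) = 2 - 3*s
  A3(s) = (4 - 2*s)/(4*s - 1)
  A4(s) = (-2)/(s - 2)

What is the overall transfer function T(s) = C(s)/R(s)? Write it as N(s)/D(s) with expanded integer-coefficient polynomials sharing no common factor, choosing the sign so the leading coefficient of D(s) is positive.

(1) parallel reduction of A2, A3 = (-12*s^2 + 9*s + 2)/(4*s - 1)
(2) apply the feedback formula to A1, (A2+A3) = (3 - 12*s)/(36*s^2 - 31*s - 5)
(3) close the feedback loop around [A1/(1+A1*(A2+A3))], A4: this yields T(s), and no further normalization is needed

Final answer: (-12*s^2 + 27*s - 6)/(36*s^3 - 103*s^2 + 81*s + 4)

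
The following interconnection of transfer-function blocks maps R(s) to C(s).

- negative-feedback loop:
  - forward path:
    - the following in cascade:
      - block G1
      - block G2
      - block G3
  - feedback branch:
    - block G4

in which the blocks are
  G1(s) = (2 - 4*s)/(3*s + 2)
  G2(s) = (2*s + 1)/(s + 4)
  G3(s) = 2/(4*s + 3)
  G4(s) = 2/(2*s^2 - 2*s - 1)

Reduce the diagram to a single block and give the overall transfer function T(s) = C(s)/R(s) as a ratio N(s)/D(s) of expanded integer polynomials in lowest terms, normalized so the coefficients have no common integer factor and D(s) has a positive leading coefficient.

Step 1 - multiply G1, G2, G3 (series) gives (4 - 16*s^2)/(12*s^3 + 65*s^2 + 74*s + 24)
Step 2 - reduce the feedback loop with forward (G1*G2*G3) and return G4; the result is T(s) itself (integer coefficients, no common factor, positive leading denominator coefficient)

Answer: (-32*s^4 + 32*s^3 + 24*s^2 - 8*s - 4)/(24*s^5 + 106*s^4 + 6*s^3 - 197*s^2 - 122*s - 16)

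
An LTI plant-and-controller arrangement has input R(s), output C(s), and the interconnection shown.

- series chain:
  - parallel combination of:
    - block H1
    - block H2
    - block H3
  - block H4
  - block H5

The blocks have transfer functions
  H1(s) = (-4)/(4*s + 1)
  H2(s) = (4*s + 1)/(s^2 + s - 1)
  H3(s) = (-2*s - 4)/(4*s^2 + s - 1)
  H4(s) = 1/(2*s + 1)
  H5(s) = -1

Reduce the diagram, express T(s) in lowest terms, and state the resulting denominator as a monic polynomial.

Reducing step by step:

1. combine H1, H2, H3 in parallel, giving (40*s^4 + 2*s^3 - 2*s^2 + 15*s - 1)/(16*s^5 + 24*s^4 - 11*s^3 - 12*s^2 + 2*s + 1)
2. reduce the series chain (H1+H2+H3), H4, H5, giving (-40*s^4 - 2*s^3 + 2*s^2 - 15*s + 1)/(32*s^6 + 64*s^5 + 2*s^4 - 35*s^3 - 8*s^2 + 4*s + 1)
The result of step 2 is T(s) in lowest terms. Its denominator has leading coefficient 32; dividing the denominator through by 32 makes it monic.

Answer: s^6 + 2*s^5 + s^4/16 - 35*s^3/32 - s^2/4 + s/8 + 1/32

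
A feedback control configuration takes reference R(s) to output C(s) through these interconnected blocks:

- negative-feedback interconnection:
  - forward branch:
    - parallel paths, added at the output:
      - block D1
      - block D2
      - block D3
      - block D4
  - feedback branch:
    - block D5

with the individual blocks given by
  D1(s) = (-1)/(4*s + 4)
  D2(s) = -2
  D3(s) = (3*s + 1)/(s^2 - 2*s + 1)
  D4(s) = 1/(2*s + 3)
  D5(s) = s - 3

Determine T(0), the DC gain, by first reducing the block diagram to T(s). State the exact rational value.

Answer: -11/45

Working:
Step 1: combine D1, D2, D3, D4 in parallel: (-16*s^4 + 18*s^3 + 105*s^2 + 64*s - 11)/(8*s^4 + 4*s^3 - 20*s^2 - 4*s + 12)
Step 2: collapse the loop ((D1+D2+D3+D4) forward, D5 return): (16*s^4 - 18*s^3 - 105*s^2 - 64*s + 11)/(16*s^5 - 74*s^4 - 55*s^3 + 271*s^2 + 207*s - 45)
The step-2 result is T(s). Setting s = 0: T(0) = 11/(-45) = -11/45.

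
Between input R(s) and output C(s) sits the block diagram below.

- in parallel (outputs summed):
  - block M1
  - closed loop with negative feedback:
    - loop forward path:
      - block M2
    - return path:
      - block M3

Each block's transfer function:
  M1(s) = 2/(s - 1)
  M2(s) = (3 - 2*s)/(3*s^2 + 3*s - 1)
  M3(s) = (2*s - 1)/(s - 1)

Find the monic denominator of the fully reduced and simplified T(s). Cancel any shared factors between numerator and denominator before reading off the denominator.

Reducing step by step:

(1) reduce the feedback loop with forward M2 and return M3: (-2*s^2 + 5*s - 3)/(3*s^3 - 4*s^2 + 4*s - 2)
(2) parallel reduction of M1, [M2/(1+M2*M3)]: (4*s^3 - s^2 - 1)/(3*s^4 - 7*s^3 + 8*s^2 - 6*s + 2)
T(s) is the step-2 result (common factors already cancelled). Leading coefficient of the denominator: 3. Divide through by 3 for the monic polynomial.

Answer: s^4 - 7*s^3/3 + 8*s^2/3 - 2*s + 2/3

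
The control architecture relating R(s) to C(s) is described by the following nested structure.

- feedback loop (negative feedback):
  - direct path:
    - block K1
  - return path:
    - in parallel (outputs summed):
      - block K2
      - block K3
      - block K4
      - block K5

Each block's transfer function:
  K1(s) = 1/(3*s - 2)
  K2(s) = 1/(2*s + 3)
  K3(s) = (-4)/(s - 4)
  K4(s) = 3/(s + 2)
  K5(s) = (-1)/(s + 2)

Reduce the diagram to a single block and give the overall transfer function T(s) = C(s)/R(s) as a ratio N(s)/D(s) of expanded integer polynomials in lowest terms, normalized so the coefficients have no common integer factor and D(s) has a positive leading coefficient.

Reducing step by step:

1. parallel reduction of K2, K3, K4, K5; result (-3*s^2 - 40*s - 56)/(2*s^3 - s^2 - 22*s - 24)
2. apply the feedback formula to K1, (K2+K3+K4+K5), giving the overall T(s)

Answer: (2*s^3 - s^2 - 22*s - 24)/(6*s^4 - 7*s^3 - 67*s^2 - 68*s - 8)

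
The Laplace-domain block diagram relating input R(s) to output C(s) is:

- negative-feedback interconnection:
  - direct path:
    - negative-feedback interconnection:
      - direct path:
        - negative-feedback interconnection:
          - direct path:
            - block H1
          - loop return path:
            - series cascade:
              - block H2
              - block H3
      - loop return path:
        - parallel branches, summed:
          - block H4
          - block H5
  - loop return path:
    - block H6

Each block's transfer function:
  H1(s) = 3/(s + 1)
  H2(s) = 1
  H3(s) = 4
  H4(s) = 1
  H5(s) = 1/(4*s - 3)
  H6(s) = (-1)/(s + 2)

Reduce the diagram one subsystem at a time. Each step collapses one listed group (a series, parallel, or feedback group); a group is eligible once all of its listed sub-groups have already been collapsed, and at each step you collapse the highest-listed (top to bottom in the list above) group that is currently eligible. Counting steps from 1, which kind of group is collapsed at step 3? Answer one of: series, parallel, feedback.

Reducing step by step:

Step 1: cascade H2, H3
Step 2: apply the feedback formula to H1, (H2*H3)
Step 3: combine H4, H5 in parallel
Step 4: feedback reduction of [H1/(1+H1*(H2*H3))], (H4+H5)
Step 5: feedback reduction of [[H1/(1+H1*(H2*H3))]/(1+[H1/(1+H1*(H2*H3))]*(H4+H5))], H6
At step 3 the group reduced is parallel.

Answer: parallel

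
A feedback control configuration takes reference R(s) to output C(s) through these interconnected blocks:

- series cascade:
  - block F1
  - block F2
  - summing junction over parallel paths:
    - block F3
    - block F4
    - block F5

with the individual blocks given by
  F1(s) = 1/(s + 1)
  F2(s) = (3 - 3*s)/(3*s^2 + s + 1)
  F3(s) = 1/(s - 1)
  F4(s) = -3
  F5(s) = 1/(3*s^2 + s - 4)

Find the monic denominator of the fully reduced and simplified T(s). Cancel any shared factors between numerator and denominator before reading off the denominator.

[1] add F3, F4, F5 (parallel) = (17 - 9*s^2)/(3*s^2 + s - 4)
[2] combine F1, F2, (F3+F4+F5) in series = (27*s^2 - 51)/(9*s^4 + 24*s^3 + 22*s^2 + 11*s + 4)
No further cancellation is possible in the step-2 result, so that is T(s). Its denominator becomes monic after dividing by the leading coefficient 9.

Final answer: s^4 + 8*s^3/3 + 22*s^2/9 + 11*s/9 + 4/9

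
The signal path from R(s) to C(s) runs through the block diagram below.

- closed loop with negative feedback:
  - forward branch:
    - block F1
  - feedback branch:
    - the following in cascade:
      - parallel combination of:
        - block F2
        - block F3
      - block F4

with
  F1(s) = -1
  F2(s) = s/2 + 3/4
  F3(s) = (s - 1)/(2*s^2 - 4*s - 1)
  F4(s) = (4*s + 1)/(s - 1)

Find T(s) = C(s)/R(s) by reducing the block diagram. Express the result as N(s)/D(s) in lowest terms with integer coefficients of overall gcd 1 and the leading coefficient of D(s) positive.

First reduce the diagram to T(s).

Step 1. combine F2, F3 in parallel: (4*s^3 - 2*s^2 - 10*s - 7)/(8*s^2 - 16*s - 4)
Step 2. series reduction of (F2+F3), F4: (16*s^4 - 4*s^3 - 42*s^2 - 38*s - 7)/(8*s^3 - 24*s^2 + 12*s + 4)
Step 3. apply the feedback formula to F1, ((F2+F3)*F4), which is the overall transfer function T(s) = C(s)/R(s) in lowest terms

Answer: (8*s^3 - 24*s^2 + 12*s + 4)/(16*s^4 - 12*s^3 - 18*s^2 - 50*s - 11)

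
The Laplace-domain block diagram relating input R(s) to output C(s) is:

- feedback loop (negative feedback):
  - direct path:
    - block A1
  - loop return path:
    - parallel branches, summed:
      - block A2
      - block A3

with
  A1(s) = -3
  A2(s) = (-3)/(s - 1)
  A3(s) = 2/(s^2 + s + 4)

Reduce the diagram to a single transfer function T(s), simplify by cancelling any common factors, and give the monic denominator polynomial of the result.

First reduce the diagram to T(s).

Step 1. reduce the parallel group A2, A3, giving (-3*s^2 - s - 14)/(s^3 + 3*s - 4)
Step 2. apply the feedback formula to A1, (A2+A3), giving (-3*s^3 - 9*s + 12)/(s^3 + 9*s^2 + 6*s + 38)
T(s) is the step-2 result (common factors already cancelled). Leading coefficient of the denominator: 1, so no rescaling is needed.

Answer: s^3 + 9*s^2 + 6*s + 38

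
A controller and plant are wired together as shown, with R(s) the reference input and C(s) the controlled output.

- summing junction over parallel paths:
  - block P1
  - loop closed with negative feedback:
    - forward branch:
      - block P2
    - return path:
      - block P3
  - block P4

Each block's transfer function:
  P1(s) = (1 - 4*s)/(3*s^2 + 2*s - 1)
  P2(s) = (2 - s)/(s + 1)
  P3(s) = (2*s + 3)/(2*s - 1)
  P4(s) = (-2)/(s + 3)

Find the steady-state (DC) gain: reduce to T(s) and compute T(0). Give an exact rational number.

Reducing step by step:

Step 1. collapse the loop (P2 forward, P3 return) -> (-2*s^2 + 5*s - 2)/(2*s + 5)
Step 2. sum the parallel branches P1, [P2/(1+P2*P3)], P4 -> (-6*s^5 - 7*s^4 + 19*s^3 - 71*s^2 - 90*s + 31)/(6*s^4 + 37*s^3 + 65*s^2 + 19*s - 15)
The step-2 result is T(s). Setting s = 0: T(0) = 31/(-15) = -31/15.

Answer: -31/15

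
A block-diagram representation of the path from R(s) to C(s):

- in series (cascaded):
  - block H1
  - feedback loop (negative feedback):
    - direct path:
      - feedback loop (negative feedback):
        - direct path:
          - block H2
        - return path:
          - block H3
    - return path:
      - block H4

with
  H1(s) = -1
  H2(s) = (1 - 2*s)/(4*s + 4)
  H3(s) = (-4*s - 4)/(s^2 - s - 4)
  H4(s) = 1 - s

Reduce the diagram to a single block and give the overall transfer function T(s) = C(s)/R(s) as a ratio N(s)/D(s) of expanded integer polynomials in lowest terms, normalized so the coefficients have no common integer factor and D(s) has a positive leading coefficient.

1. collapse the loop (H2 forward, H3 return): (-2*s^3 + 3*s^2 + 7*s - 4)/(4*s^3 + 8*s^2 - 16*s - 20)
2. reduce the feedback loop with forward [H2/(1+H2*H3)] and return H4: (-2*s^3 + 3*s^2 + 7*s - 4)/(2*s^4 - s^3 + 4*s^2 - 5*s - 24)
3. series reduction of H1, [[H2/(1+H2*H3)]/(1+[H2/(1+H2*H3)]*H4)] - this is the overall T(s), already in the required normalized form

Final answer: (2*s^3 - 3*s^2 - 7*s + 4)/(2*s^4 - s^3 + 4*s^2 - 5*s - 24)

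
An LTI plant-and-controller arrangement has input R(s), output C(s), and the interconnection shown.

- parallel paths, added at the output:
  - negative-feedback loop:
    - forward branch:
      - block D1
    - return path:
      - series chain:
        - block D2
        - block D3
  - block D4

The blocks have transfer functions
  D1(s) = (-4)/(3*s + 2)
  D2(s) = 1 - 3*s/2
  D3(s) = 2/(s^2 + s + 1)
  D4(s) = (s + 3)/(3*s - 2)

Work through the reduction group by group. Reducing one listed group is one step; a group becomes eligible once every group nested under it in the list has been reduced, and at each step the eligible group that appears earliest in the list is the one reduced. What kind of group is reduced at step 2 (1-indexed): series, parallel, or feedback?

Reducing step by step:

1. cascade D2, D3
2. collapse the loop (D1 forward, (D2*D3) return)
3. sum the parallel branches [D1/(1+D1*(D2*D3))], D4
The group at step 2 is a feedback group.

Answer: feedback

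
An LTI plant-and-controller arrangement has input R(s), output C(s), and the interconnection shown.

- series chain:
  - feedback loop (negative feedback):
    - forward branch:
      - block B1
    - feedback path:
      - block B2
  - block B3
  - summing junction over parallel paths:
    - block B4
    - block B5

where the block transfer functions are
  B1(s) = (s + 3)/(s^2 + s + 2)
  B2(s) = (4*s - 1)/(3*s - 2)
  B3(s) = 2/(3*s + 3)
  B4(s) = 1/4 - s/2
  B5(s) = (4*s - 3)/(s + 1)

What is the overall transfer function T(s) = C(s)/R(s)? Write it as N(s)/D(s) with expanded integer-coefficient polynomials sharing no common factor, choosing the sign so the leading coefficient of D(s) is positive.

[1] close the feedback loop around B1, B2, giving (3*s^2 + 7*s - 6)/(3*s^3 + 5*s^2 + 15*s - 7)
[2] add B4, B5 (parallel), giving (-2*s^2 + 15*s - 11)/(4*s + 4)
[3] series reduction of [B1/(1+B1*B2)], B3, (B4+B5); the result is T(s) itself (integer coefficients, no common factor, positive leading denominator coefficient)

Final answer: (-6*s^4 + 31*s^3 + 84*s^2 - 167*s + 66)/(18*s^5 + 66*s^4 + 168*s^3 + 168*s^2 + 6*s - 42)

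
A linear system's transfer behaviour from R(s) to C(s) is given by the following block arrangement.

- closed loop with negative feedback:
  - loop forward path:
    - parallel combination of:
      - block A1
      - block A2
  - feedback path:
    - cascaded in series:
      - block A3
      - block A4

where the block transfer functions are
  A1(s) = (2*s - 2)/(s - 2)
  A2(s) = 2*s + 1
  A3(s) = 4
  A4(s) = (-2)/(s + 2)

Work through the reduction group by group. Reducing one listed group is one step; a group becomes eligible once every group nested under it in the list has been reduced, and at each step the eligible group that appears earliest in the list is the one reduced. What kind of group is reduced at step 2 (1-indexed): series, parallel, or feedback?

Reducing step by step:

Step 1. sum the parallel branches A1, A2
Step 2. combine A3, A4 in series
Step 3. close the feedback loop around (A1+A2), (A3*A4)
So the answer for step 2 is series.

Answer: series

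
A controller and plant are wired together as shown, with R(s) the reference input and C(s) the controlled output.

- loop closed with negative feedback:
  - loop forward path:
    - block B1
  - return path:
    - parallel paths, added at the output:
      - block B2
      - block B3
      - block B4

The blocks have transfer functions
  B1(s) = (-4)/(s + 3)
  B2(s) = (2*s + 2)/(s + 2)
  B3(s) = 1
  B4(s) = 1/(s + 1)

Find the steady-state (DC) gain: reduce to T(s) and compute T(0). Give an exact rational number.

Answer: 4/9

Working:
Step 1. sum the parallel branches B2, B3, B4, giving (3*s^2 + 8*s + 6)/(s^2 + 3*s + 2)
Step 2. reduce the feedback loop with forward B1 and return (B2+B3+B4), giving (-4*s^2 - 12*s - 8)/(s^3 - 6*s^2 - 21*s - 18)
That last expression is T(s); at s = 0 only the constant terms survive, so T(0) = -8/(-18) = 4/9.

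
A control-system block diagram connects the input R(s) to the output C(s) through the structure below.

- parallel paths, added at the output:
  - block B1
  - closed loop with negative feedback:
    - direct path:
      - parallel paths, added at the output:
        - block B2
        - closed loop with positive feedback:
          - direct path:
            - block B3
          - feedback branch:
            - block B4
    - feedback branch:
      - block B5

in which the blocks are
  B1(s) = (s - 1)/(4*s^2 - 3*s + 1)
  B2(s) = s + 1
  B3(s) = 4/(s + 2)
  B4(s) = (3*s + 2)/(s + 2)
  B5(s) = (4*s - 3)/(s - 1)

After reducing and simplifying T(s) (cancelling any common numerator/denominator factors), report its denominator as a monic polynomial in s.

The answer is s^6 - 33*s^5/4 + 7*s^4/8 + 103*s^3/8 - 23*s^2/2 + 17*s/4 - 1/2.

Reasoning:
Step 1: reduce the feedback loop with forward B3 and return B4; result (4*s + 8)/(s^2 - 8*s - 4)
Step 2: combine B2, [B3/(1-B3*B4)] in parallel; result (s^3 - 7*s^2 - 8*s + 4)/(s^2 - 8*s - 4)
Step 3: apply the feedback formula to (B2+[B3/(1-B3*B4)]), B5; result (s^4 - 8*s^3 - s^2 + 12*s - 4)/(4*s^4 - 30*s^3 - 20*s^2 + 44*s - 8)
Step 4: add B1, [(B2+[B3/(1-B3*B4)])/(1+(B2+[B3/(1-B3*B4)])*B5)] (parallel); result (4*s^6 - 31*s^5 - 13*s^4 + 53*s^3 + 11*s^2 - 28*s + 4)/(16*s^6 - 132*s^5 + 14*s^4 + 206*s^3 - 184*s^2 + 68*s - 8)
T(s) is the step-4 result (common factors already cancelled). Leading coefficient of the denominator: 16. Divide through by 16 for the monic polynomial.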